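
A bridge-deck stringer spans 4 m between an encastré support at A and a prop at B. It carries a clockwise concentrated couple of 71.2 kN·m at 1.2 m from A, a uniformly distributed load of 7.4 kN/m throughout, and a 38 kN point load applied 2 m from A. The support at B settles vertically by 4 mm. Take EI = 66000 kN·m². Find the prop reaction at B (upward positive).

R_B = 24.22 kN

Remove the prop at B; the released (primary) structure is a cantilever built in at A.
Deflection at B on the released cantilever, summing each load's contribution:
  clockwise couple 71.2 at a = 1.2: M₀a(2L − a)/(2EI) = 290.5/EI
  UDL 7.4: wL⁴/(8EI) = 236.8/EI
  point load 38 at a = 2: Pa²(3L − a)/(6EI) = 253.3/EI
  δ_0 = 780.6/EI
Tip deflection under a unit load at B: L³/(3EI) = 21.33/EI.
With EI = 66000 kN·m²: δ_0 = 0.011828 m and δ_{BB} = 0.000323 m/kN.
Compatibility — the beam at B must follow the support down by 0.004 m: δ_0 − R_B·δ_{BB} = 0.004, so R_B = (0.011828 − 0.004)/0.000323 = 24.22 kN.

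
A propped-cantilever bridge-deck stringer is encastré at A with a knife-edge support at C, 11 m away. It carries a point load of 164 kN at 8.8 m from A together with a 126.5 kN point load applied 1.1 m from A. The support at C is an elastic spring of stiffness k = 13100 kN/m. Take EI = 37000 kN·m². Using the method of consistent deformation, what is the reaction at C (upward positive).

R_C = 116.5 kN

Choose R_C as the redundant. The primary structure is the cantilever fixed at A.
Deflection at C on the released cantilever, summing each load's contribution:
  point load 164 at a = 8.8: Pa²(3L − a)/(6EI) = 51224/EI
  point load 126.5 at a = 1.1: Pa²(3L − a)/(6EI) = 813.8/EI
  δ_0 = 52038/EI
Flexibility coefficient — unit upward force at C: δ_{CC} = L³/(3EI) = 443.7/EI.
With EI = 37000 kN·m²: δ_0 = 1.4064 m and δ_{CC} = 0.011991 m/kN.
Compatibility — the spring shortens by R_C/k under the reaction it provides: δ_0 − R_C·δ_{CC} = R_C/k. With 1/k = 0.000076 m/kN, R_C = δ_0 / (δ_{CC} + 1/k) = 1.4064 / (0.011991 + 0.000076) = 116.5 kN.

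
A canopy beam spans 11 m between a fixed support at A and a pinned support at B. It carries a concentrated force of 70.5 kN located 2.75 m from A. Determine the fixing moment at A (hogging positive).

Choose R_B as the redundant. The primary structure is the cantilever fixed at A.
Deflection at B on the released cantilever, summing each load's contribution:
  point load 70.5 at a = 2.75: Pa²(3L − a)/(6EI) = 2688/EI
Tip deflection under a unit load at B: L³/(3EI) = 443.7/EI.
Compatibility at B: δ_0 − R_B·δ_{BB} = 0, so R_B = 2688/443.7 = 6.059 kN.
Moment equilibrium about A: M_A = Σ(load moments about A) − R_B·L = 193.9 − 6.059×11 = 127.2 kN·m.

M_A = 127.2 kN·m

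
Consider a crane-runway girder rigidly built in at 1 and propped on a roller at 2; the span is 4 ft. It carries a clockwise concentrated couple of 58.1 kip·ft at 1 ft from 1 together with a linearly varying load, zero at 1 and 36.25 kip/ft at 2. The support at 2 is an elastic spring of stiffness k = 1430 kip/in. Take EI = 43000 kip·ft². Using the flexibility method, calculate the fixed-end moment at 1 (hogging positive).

M_1 = 74.58 kip·ft

Remove the prop at 2; the released (primary) structure is a cantilever built in at 1.
Deflection at 2 on the released cantilever, summing each load's contribution:
  clockwise couple 58.1 at a = 1: M₀a(2L − a)/(2EI) = 203.3/EI
  triangular load, peak 36.25 at the free end: 11w₀L⁴/(120EI) = 850.7/EI
  δ_0 = 1054/EI
Flexibility coefficient — unit upward force at 2: δ_{22} = L³/(3EI) = 21.33/EI.
With EI = 43000 kip·ft²: δ_0 = 0.024512 ft and δ_{22} = 0.000496 ft/kip.
Compatibility — the spring shortens by R_2/k under the reaction it provides: δ_0 − R_2·δ_{22} = R_2/k. With 1/k = 1/(1430×12) ft/kip = 0.000058 ft/kip, R_2 = δ_0 / (δ_{22} + 1/k) = 0.024512 / (0.000496 + 0.000058) = 44.21 kip.
Moment equilibrium about 1: M_1 = Σ(load moments about 1) − R_2·L = 251.4 − 44.21×4 = 74.58 kip·ft.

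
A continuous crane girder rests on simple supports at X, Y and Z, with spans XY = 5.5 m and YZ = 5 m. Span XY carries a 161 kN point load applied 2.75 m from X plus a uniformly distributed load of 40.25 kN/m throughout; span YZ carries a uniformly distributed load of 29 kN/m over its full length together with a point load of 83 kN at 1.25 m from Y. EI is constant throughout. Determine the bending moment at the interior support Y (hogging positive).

M_Y = 242.3 kN·m

Take M_Y as the redundant. Released structure: two simple spans XY and YZ with a hinge at Y.
Discontinuity in slope at Y on the released structure — sum the simple-span end rotations:
  span XY: point load 161 at a = 2.75: Pab(L + a)/(6LEI) = 304.4/EI
  span XY: UDL 40.25: wL³/(24EI) = 279/EI
  span YZ: UDL 29: wL³/(24EI) = 151/EI
  span YZ: point load 83 at a = 1.25: Pab(L + b)/(6LEI) = 113.5/EI
  relative rotation θ_0 = (583.4 + 264.5)/EI = 847.9/EI
A unit hogging moment at Y produces rotation L₁/(3EI) + L₂/(3EI) = 3.5/EI.
Compatibility: M_Y·(L₁+L₂)/(3EI) = θ_0, giving M_Y = 242.3 kN·m (hogging).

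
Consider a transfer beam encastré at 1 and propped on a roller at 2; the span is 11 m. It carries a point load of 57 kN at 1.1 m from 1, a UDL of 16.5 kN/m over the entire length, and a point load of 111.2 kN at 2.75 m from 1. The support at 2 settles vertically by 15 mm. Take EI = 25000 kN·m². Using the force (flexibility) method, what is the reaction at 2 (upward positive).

R_2 = 77.6 kN

Release the roller at 2. Primary structure: cantilever fixed at 1.
Free-end deflection of the primary structure under the applied loading (downward +):
  point load 57 at a = 1.1: Pa²(3L − a)/(6EI) = 366.7/EI
  UDL 16.5: wL⁴/(8EI) = 30197/EI
  point load 111.2 at a = 2.75: Pa²(3L − a)/(6EI) = 4240/EI
  δ_0 = 34804/EI
Flexibility coefficient — unit upward force at 2: δ_{22} = L³/(3EI) = 443.7/EI.
With EI = 25000 kN·m²: δ_0 = 1.3921 m and δ_{22} = 0.017747 m/kN.
Compatibility — the beam at 2 must follow the support down by 0.015 m: δ_0 − R_2·δ_{22} = 0.015, so R_2 = (1.3921 − 0.015)/0.017747 = 77.6 kN.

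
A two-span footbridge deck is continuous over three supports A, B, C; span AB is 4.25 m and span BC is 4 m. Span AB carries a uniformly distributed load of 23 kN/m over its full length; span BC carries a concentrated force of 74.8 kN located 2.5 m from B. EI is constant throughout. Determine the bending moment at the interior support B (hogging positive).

M_B = 50.13 kN·m

Insert a hinge at B; M_B is the redundant, and each span becomes simply supported.
Rotations at B on the released spans (each span's end-slope, ×1/EI):
  span AB: UDL 23: wL³/(24EI) = 73.57/EI
  span BC: point load 74.8 at a = 2.5: Pab(L + b)/(6LEI) = 64.28/EI
  relative rotation θ_0 = (73.57 + 64.28)/EI = 137.8/EI
A unit hogging moment at B produces rotation L₁/(3EI) + L₂/(3EI) = 2.75/EI.
Compatibility: M_B·(L₁+L₂)/(3EI) = θ_0, giving M_B = 50.13 kN·m (hogging).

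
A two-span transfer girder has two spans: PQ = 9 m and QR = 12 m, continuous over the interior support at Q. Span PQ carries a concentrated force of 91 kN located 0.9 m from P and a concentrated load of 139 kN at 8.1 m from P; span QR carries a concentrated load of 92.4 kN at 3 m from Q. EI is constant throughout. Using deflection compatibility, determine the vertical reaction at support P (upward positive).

Insert a hinge at Q; M_Q is the redundant, and each span becomes simply supported.
Rotations at Q on the released spans (each span's end-slope, ×1/EI):
  span PQ: point load 91 at a = 0.9: Pab(L + a)/(6LEI) = 121.6/EI
  span PQ: point load 139 at a = 8.1: Pab(L + a)/(6LEI) = 320.9/EI
  span QR: point load 92.4 at a = 3: Pab(L + b)/(6LEI) = 727.6/EI
  relative rotation θ_0 = (442.5 + 727.6)/EI = 1170/EI
A unit hogging moment at Q produces rotation L₁/(3EI) + L₂/(3EI) = 7/EI.
Compatibility: M_Q·(L₁+L₂)/(3EI) = θ_0, giving M_Q = 167.2 kN·m (hogging).
Span PQ, ΣM about P with M_Q applied at Q: R_Q^{PQ}·9 = 1208 + 167.2, so R_Q^{PQ} = 152.8 kN and R_P = 230 − 152.8 = 77.23 kN.

R_P = 77.23 kN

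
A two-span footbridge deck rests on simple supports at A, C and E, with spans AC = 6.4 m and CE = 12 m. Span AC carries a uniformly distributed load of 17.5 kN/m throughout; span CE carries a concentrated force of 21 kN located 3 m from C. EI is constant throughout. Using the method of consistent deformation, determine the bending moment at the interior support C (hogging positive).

M_C = 58.13 kN·m

Release continuity at C by inserting a hinge; the redundant is the internal moment M_C. The primary structure is two simply-supported spans AC and CE.
Rotations at C on the released spans (each span's end-slope, ×1/EI):
  span AC: UDL 17.5: wL³/(24EI) = 191.1/EI
  span CE: point load 21 at a = 3: Pab(L + b)/(6LEI) = 165.4/EI
  relative rotation θ_0 = (191.1 + 165.4)/EI = 356.5/EI
A unit hogging moment at C produces rotation L₁/(3EI) + L₂/(3EI) = 6.133/EI.
Slope continuity at C: θ_0 = M_C·6.133/EI, so M_C = 356.5/6.133 = 58.13 kN·m (hogging).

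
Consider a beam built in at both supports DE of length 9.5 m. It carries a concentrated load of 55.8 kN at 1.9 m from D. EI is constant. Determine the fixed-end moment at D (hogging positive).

M_D = 67.85 kN·m

Take the two fixed-end moments M_D, M_E as redundants; the released structure is the simple span DE.
End rotations of the released simple span under the applied load (×1/EI):
  at D: point load 55.8 at a = 1.9: Pab(L + b)/(6LEI) = 241.7/EI
  at E: point load 55.8 at a = 1.9: Pab(L + a)/(6LEI) = 161.2/EI
  θ_D0 = 241.7/EI,  θ_E0 = 161.2/EI
Flexibility coefficients: a unit moment at one end gives L/(3EI) there and L/(6EI) at the far end, so f₁₁ = f₂₂ = 3.167/EI and f₁₂ = f₂₁ = 1.583/EI.
Compatibility — zero rotation at each built-in end:
  3.167 M_D + 1.583 M_E = 241.7
  1.583 M_D + 3.167 M_E = 161.2
Solving the pair gives M_D = 67.85 kN·m and M_E = 16.96 kN·m (hogging).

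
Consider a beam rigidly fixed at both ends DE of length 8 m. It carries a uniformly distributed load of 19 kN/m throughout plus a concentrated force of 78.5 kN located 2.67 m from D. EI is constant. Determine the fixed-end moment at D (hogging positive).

M_D = 194.4 kN·m

Take the two fixed-end moments M_D, M_E as redundants; the released structure is the simple span DE.
Simple-span end rotations at D and E under the given loads:
  at D: UDL 19: wL³/(24EI) = 405.3/EI
  at E: UDL 19: wL³/(24EI) = 405.3/EI
  at D: point load 78.5 at a = 2.67: Pab(L + b)/(6LEI) = 310.2/EI
  at E: point load 78.5 at a = 2.67: Pab(L + a)/(6LEI) = 248.3/EI
  θ_D0 = 715.6/EI,  θ_E0 = 653.7/EI
Flexibility coefficients: a unit moment at one end gives L/(3EI) there and L/(6EI) at the far end, so f₁₁ = f₂₂ = 2.667/EI and f₁₂ = f₂₁ = 1.333/EI.
Compatibility — zero rotation at each built-in end:
  2.667 M_D + 1.333 M_E = 715.6
  1.333 M_D + 2.667 M_E = 653.7
Solving the pair gives M_D = 194.4 kN·m and M_E = 147.9 kN·m (hogging).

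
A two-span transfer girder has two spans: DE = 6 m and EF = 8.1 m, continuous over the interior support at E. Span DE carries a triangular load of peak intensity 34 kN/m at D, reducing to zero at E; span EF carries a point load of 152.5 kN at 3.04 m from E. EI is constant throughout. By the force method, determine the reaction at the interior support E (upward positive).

R_E = 177.3 kN

Insert a hinge at E; M_E is the redundant, and each span becomes simply supported.
Rotations at E on the released spans (each span's end-slope, ×1/EI):
  span DE: triangular load, peak 34: 7w₀L³/(360EI) = 142.8/EI
  span EF: point load 152.5 at a = 3.04: Pab(L + b)/(6LEI) = 635.2/EI
  relative rotation θ_0 = (142.8 + 635.2)/EI = 778/EI
A unit hogging moment at E produces rotation L₁/(3EI) + L₂/(3EI) = 4.7/EI.
Compatibility: M_E·(L₁+L₂)/(3EI) = θ_0, giving M_E = 165.5 kN·m (hogging).
Span DE, ΣM about D with M_E applied at E: R_E^{DE}·6 = 204 + 165.5, so R_E^{DE} = 61.59 kN and R_D = 102 − 61.59 = 40.41 kN.
Span EF, ΣM about F: R_E^{EF}·8.1 = 771.6 + 165.5, so R_E^{EF} = 115.7 kN and R_F = 152.5 − 115.7 = 36.8 kN.
R_E = 61.59 + 115.7 = 177.3 kN.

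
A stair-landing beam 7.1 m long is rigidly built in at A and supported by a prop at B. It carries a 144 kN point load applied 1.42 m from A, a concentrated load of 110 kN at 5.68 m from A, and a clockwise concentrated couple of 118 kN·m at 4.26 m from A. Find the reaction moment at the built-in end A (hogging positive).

M_A = 191.5 kN·m

Release the roller at B. Primary structure: cantilever fixed at A.
Free-end deflection of the primary structure under the applied loading (downward +):
  point load 144 at a = 1.42: Pa²(3L − a)/(6EI) = 962.1/EI
  point load 110 at a = 5.68: Pa²(3L − a)/(6EI) = 9239/EI
  clockwise couple 118 at a = 4.26: M₀a(2L − a)/(2EI) = 2498/EI
  δ_0 = 12699/EI
Tip deflection under a unit load at B: L³/(3EI) = 119.3/EI.
The prop prevents deflection at B: R_B = δ_0/δ_{BB} = 12699/119.3 = 106.4 kN.
Moment equilibrium about A: M_A = Σ(load moments about A) − R_B·L = 947.3 − 106.4×7.1 = 191.5 kN·m.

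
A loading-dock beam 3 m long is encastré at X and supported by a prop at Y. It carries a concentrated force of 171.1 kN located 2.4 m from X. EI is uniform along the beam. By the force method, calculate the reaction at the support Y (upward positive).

R_Y = 120.5 kN

Choose R_Y as the redundant. The primary structure is the cantilever fixed at X.
Downward deflection at the released point Y due to the loads:
  point load 171.1 at a = 2.4: Pa²(3L − a)/(6EI) = 1084/EI
Flexibility coefficient — unit upward force at Y: δ_{YY} = L³/(3EI) = 9/EI.
Compatibility at Y: δ_0 − R_Y·δ_{YY} = 0, so R_Y = 1084/9 = 120.5 kN.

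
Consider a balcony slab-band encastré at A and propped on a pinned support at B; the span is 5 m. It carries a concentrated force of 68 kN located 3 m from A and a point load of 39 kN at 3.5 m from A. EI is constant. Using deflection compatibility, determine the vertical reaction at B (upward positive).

Choose R_B as the redundant. The primary structure is the cantilever fixed at A.
Primary-structure tip deflection at B by superposition:
  point load 68 at a = 3: Pa²(3L − a)/(6EI) = 1224/EI
  point load 39 at a = 3.5: Pa²(3L − a)/(6EI) = 915.7/EI
  δ_0 = 2140/EI
Flexibility coefficient — unit upward force at B: δ_{BB} = L³/(3EI) = 41.67/EI.
Compatibility at B: δ_0 − R_B·δ_{BB} = 0, so R_B = 2140/41.67 = 51.35 kN.

R_B = 51.35 kN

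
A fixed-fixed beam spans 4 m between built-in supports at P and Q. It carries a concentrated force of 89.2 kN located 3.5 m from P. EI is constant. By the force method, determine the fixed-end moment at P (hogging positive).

Release both end moments; the primary structure is a simply-supported span PQ with redundants M_P and M_Q.
End rotations of the released simple span under the applied load (×1/EI):
  at P: point load 89.2 at a = 3.5: Pab(L + b)/(6LEI) = 29.27/EI
  at Q: point load 89.2 at a = 3.5: Pab(L + a)/(6LEI) = 48.78/EI
  θ_P0 = 29.27/EI,  θ_Q0 = 48.78/EI
Flexibility coefficients: a unit moment at one end gives L/(3EI) there and L/(6EI) at the far end, so f₁₁ = f₂₂ = 1.333/EI and f₁₂ = f₂₁ = 0.6667/EI.
Compatibility — zero rotation at each built-in end:
  1.333 M_P + 0.6667 M_Q = 29.27
  0.6667 M_P + 1.333 M_Q = 48.78
Solving the pair gives M_P = 4.878 kN·m and M_Q = 34.15 kN·m (hogging).

M_P = 4.878 kN·m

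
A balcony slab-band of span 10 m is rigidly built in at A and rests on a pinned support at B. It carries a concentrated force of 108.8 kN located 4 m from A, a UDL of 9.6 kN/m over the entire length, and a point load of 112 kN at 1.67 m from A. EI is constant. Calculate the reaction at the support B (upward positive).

Choose R_B as the redundant. The primary structure is the cantilever fixed at A.
Downward deflection at the released point B due to the loads:
  point load 108.8 at a = 4: Pa²(3L − a)/(6EI) = 7543/EI
  UDL 9.6: wL⁴/(8EI) = 12000/EI
  point load 112 at a = 1.67: Pa²(3L − a)/(6EI) = 1475/EI
  δ_0 = 21018/EI
Flexibility coefficient — unit upward force at B: δ_{BB} = L³/(3EI) = 333.3/EI.
The prop prevents deflection at B: R_B = δ_0/δ_{BB} = 21018/333.3 = 63.05 kN.

R_B = 63.05 kN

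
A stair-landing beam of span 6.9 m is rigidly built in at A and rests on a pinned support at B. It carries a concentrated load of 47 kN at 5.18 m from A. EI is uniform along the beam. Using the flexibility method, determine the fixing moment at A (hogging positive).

Release the roller at B. Primary structure: cantilever fixed at A.
Downward deflection at the released point B due to the loads:
  point load 47 at a = 5.18: Pa²(3L − a)/(6EI) = 3262/EI
Flexibility coefficient — unit upward force at B: δ_{BB} = L³/(3EI) = 109.5/EI.
Compatibility at B: δ_0 − R_B·δ_{BB} = 0, so R_B = 3262/109.5 = 29.79 kN.
Moment equilibrium about A: M_A = Σ(load moments about A) − R_B·L = 243.5 − 29.79×6.9 = 37.91 kN·m.

M_A = 37.91 kN·m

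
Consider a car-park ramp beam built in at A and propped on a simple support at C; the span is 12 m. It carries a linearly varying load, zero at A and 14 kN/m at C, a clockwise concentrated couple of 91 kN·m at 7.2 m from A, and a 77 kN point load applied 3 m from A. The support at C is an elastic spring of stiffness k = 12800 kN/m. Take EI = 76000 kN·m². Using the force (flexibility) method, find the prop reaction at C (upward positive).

Take the reaction at C as the redundant and release it; the primary structure is a cantilever fixed at A.
Free-end deflection of the primary structure under the applied loading (downward +):
  triangular load, peak 14 at the free end: 11w₀L⁴/(120EI) = 26611/EI
  clockwise couple 91 at a = 7.2: M₀a(2L − a)/(2EI) = 5504/EI
  point load 77 at a = 3: Pa²(3L − a)/(6EI) = 3812/EI
  δ_0 = 35926/EI
Tip deflection under a unit load at C: L³/(3EI) = 576/EI.
With EI = 76000 kN·m²: δ_0 = 0.47272 m and δ_{CC} = 0.007579 m/kN.
Compatibility — the spring shortens by R_C/k under the reaction it provides: δ_0 − R_C·δ_{CC} = R_C/k. With 1/k = 0.000078 m/kN, R_C = δ_0 / (δ_{CC} + 1/k) = 0.47272 / (0.007579 + 0.000078) = 61.74 kN.

R_C = 61.74 kN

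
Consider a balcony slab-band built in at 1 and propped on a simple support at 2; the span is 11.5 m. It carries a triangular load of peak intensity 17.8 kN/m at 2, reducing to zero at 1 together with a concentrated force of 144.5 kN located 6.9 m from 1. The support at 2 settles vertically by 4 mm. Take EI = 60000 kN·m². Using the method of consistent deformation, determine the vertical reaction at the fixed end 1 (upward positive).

R_1 = 128.6 kN

Remove the prop at 2; the released (primary) structure is a cantilever built in at 1.
Primary-structure tip deflection at 2 by superposition:
  triangular load, peak 17.8 at the free end: 11w₀L⁴/(120EI) = 28538/EI
  point load 144.5 at a = 6.9: Pa²(3L − a)/(6EI) = 31646/EI
  δ_0 = 60184/EI
Flexibility coefficient — unit upward force at 2: δ_{22} = L³/(3EI) = 507/EI.
With EI = 60000 kN·m²: δ_0 = 1.0031 m and δ_{22} = 0.008449 m/kN.
Compatibility — the beam at 2 must follow the support down by 0.004 m: δ_0 − R_2·δ_{22} = 0.004, so R_2 = (1.0031 − 0.004)/0.008449 = 118.2 kN.
Vertical equilibrium: R_1 = ΣP − R_2 = 246.8 − 118.2 = 128.6 kN.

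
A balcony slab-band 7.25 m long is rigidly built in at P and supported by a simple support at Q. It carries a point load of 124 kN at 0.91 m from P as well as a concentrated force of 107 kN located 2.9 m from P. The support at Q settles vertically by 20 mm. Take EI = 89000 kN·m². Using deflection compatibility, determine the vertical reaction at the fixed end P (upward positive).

R_P = 219.9 kN

Take the reaction at Q as the redundant and release it; the primary structure is a cantilever fixed at P.
Free-end deflection of the primary structure under the applied loading (downward +):
  point load 124 at a = 0.91: Pa²(3L − a)/(6EI) = 356.7/EI
  point load 107 at a = 2.9: Pa²(3L − a)/(6EI) = 2827/EI
  δ_0 = 3184/EI
Flexibility coefficient — unit upward force at Q: δ_{QQ} = L³/(3EI) = 127/EI.
With EI = 89000 kN·m²: δ_0 = 0.035772 m and δ_{QQ} = 0.001427 m/kN.
Compatibility — the beam at Q must follow the support down by 0.02 m: δ_0 − R_Q·δ_{QQ} = 0.02, so R_Q = (0.035772 − 0.02)/0.001427 = 11.05 kN.
Vertical equilibrium: R_P = ΣP − R_Q = 231 − 11.05 = 219.9 kN.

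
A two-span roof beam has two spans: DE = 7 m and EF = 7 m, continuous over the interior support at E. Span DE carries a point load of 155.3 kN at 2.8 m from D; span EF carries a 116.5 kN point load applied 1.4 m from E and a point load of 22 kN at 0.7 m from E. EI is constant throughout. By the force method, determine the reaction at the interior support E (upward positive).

Release continuity at E by inserting a hinge; the redundant is the internal moment M_E. The primary structure is two simply-supported spans DE and EF.
Rotations at E on the released spans (each span's end-slope, ×1/EI):
  span DE: point load 155.3 at a = 2.8: Pab(L + a)/(6LEI) = 426.1/EI
  span EF: point load 116.5 at a = 1.4: Pab(L + b)/(6LEI) = 274/EI
  span EF: point load 22 at a = 0.7: Pab(L + b)/(6LEI) = 30.72/EI
  relative rotation θ_0 = (426.1 + 304.7)/EI = 730.9/EI
A unit hogging moment at E produces rotation L₁/(3EI) + L₂/(3EI) = 4.667/EI.
Slope continuity at E: θ_0 = M_E·4.667/EI, so M_E = 730.9/4.667 = 156.6 kN·m (hogging).
Span DE, ΣM about D with M_E applied at E: R_E^{DE}·7 = 434.8 + 156.6, so R_E^{DE} = 84.49 kN and R_D = 155.3 − 84.49 = 70.81 kN.
Span EF, ΣM about F: R_E^{EF}·7 = 791 + 156.6, so R_E^{EF} = 135.4 kN and R_F = 138.5 − 135.4 = 3.126 kN.
R_E = 84.49 + 135.4 = 219.9 kN.

R_E = 219.9 kN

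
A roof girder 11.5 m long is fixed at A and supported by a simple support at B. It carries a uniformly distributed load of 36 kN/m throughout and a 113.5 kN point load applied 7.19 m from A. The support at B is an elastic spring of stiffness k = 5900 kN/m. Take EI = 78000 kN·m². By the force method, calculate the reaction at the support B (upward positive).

Take the reaction at B as the redundant and release it; the primary structure is a cantilever fixed at A.
Deflection at B on the released cantilever, summing each load's contribution:
  UDL 36: wL⁴/(8EI) = 78705/EI
  point load 113.5 at a = 7.19: Pa²(3L − a)/(6EI) = 26707/EI
  δ_0 = 105412/EI
Flexibility coefficient — unit upward force at B: δ_{BB} = L³/(3EI) = 507/EI.
With EI = 78000 kN·m²: δ_0 = 1.3514 m and δ_{BB} = 0.006499 m/kN.
Compatibility — the spring shortens by R_B/k under the reaction it provides: δ_0 − R_B·δ_{BB} = R_B/k. With 1/k = 0.000169 m/kN, R_B = δ_0 / (δ_{BB} + 1/k) = 1.3514 / (0.006499 + 0.000169) = 202.6 kN.

R_B = 202.6 kN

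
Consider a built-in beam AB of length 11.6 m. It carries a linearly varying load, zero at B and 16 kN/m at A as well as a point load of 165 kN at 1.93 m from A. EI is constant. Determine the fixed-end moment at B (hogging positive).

M_B = 115.9 kN·m

Release both end moments; the primary structure is a simply-supported span AB with redundants M_A and M_B.
On the primary (simply-supported) span, the end slopes from the loading are:
  at A: triangular load, peak 16: w₀L³/(45EI) = 555/EI
  at B: triangular load, peak 16: 7w₀L³/(360EI) = 485.6/EI
  at A: point load 165 at a = 1.93: Pab(L + b)/(6LEI) = 941.1/EI
  at B: point load 165 at a = 1.93: Pab(L + a)/(6LEI) = 598.6/EI
  θ_A0 = 1496/EI,  θ_B0 = 1084/EI
Flexibility coefficients: a unit moment at one end gives L/(3EI) there and L/(6EI) at the far end, so f₁₁ = f₂₂ = 3.867/EI and f₁₂ = f₂₁ = 1.933/EI.
Compatibility — zero rotation at each built-in end:
  3.867 M_A + 1.933 M_B = 1496
  1.933 M_A + 3.867 M_B = 1084
Solving the pair gives M_A = 328.9 kN·m and M_B = 115.9 kN·m (hogging).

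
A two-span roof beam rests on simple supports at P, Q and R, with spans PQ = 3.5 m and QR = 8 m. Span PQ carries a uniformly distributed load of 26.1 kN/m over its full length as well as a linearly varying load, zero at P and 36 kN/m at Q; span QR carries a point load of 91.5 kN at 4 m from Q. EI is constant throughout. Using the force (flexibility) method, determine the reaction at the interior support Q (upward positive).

Take M_Q as the redundant. Released structure: two simple spans PQ and QR with a hinge at Q.
End slopes at the hinge Q, treating each span as simply supported:
  span PQ: UDL 26.1: wL³/(24EI) = 46.63/EI
  span PQ: triangular load, peak 36: w₀L³/(45EI) = 34.3/EI
  span QR: point load 91.5 at a = 4: Pab(L + b)/(6LEI) = 366/EI
  relative rotation θ_0 = (80.93 + 366)/EI = 446.9/EI
A unit hogging moment at Q produces rotation L₁/(3EI) + L₂/(3EI) = 3.833/EI.
Compatibility: M_Q·(L₁+L₂)/(3EI) = θ_0, giving M_Q = 116.6 kN·m (hogging).
Span PQ, ΣM about P with M_Q applied at Q: R_Q^{PQ}·3.5 = 306.9 + 116.6, so R_Q^{PQ} = 121 kN and R_P = 154.3 − 121 = 33.36 kN.
Span QR, ΣM about R: R_Q^{QR}·8 = 366 + 116.6, so R_Q^{QR} = 60.32 kN and R_R = 91.5 − 60.32 = 31.18 kN.
R_Q = 121 + 60.32 = 181.3 kN.

R_Q = 181.3 kN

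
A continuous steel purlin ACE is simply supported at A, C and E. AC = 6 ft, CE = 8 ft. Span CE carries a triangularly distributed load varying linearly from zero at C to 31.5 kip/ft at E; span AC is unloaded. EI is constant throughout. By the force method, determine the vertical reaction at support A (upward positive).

Take M_C as the redundant. Released structure: two simple spans AC and CE with a hinge at C.
End slopes at the hinge C, treating each span as simply supported:
  span CE: triangular load, peak 31.5: 7w₀L³/(360EI) = 313.6/EI
  relative rotation θ_0 = (0 + 313.6)/EI = 313.6/EI
A unit hogging moment at C produces rotation L₁/(3EI) + L₂/(3EI) = 4.667/EI.
Compatibility: M_C·(L₁+L₂)/(3EI) = θ_0, giving M_C = 67.2 kip·ft (hogging).
Span AC, ΣM about A with M_C applied at C: R_C^{AC}·6 = 0 + 67.2, so R_C^{AC} = 11.2 kip and R_A = 0 − 11.2 = -11.2 kip.

R_A = -11.2 kip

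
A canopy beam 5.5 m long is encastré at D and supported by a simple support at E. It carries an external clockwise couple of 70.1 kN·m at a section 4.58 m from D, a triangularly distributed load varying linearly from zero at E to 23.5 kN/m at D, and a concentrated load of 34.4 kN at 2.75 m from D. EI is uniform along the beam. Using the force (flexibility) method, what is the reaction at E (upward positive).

Release the roller at E. Primary structure: cantilever fixed at D.
Downward deflection at the released point E due to the loads:
  clockwise couple 70.1 at a = 4.58: M₀a(2L − a)/(2EI) = 1031/EI
  triangular load, peak 23.5 at the fixed end: w₀L⁴/(30EI) = 716.8/EI
  point load 34.4 at a = 2.75: Pa²(3L − a)/(6EI) = 596.2/EI
  δ_0 = 2344/EI
Flexibility coefficient — unit upward force at E: δ_{EE} = L³/(3EI) = 55.46/EI.
Compatibility at E: δ_0 − R_E·δ_{EE} = 0, so R_E = 2344/55.46 = 42.26 kN.

R_E = 42.26 kN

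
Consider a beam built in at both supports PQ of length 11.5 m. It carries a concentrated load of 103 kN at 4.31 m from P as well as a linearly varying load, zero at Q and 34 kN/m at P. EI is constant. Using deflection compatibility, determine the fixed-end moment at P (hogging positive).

M_P = 398.4 kN·m

Release both end moments; the primary structure is a simply-supported span PQ with redundants M_P and M_Q.
End rotations of the released simple span under the applied load (×1/EI):
  at P: point load 103 at a = 4.31: Pab(L + b)/(6LEI) = 864.6/EI
  at Q: point load 103 at a = 4.31: Pab(L + a)/(6LEI) = 731.4/EI
  at P: triangular load, peak 34: w₀L³/(45EI) = 1149/EI
  at Q: triangular load, peak 34: 7w₀L³/(360EI) = 1005/EI
  θ_P0 = 2014/EI,  θ_Q0 = 1737/EI
Flexibility coefficients: a unit moment at one end gives L/(3EI) there and L/(6EI) at the far end, so f₁₁ = f₂₂ = 3.833/EI and f₁₂ = f₂₁ = 1.917/EI.
Compatibility — zero rotation at each built-in end:
  3.833 M_P + 1.917 M_Q = 2014
  1.917 M_P + 3.833 M_Q = 1737
Solving the pair gives M_P = 398.4 kN·m and M_Q = 253.9 kN·m (hogging).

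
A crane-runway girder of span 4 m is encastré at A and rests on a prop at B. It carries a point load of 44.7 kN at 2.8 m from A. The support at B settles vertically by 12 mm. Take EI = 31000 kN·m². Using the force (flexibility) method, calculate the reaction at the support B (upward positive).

R_B = 7.751 kN

Take the reaction at B as the redundant and release it; the primary structure is a cantilever fixed at A.
Deflection at B on the released cantilever, summing each load's contribution:
  point load 44.7 at a = 2.8: Pa²(3L − a)/(6EI) = 537.4/EI
Flexibility coefficient — unit upward force at B: δ_{BB} = L³/(3EI) = 21.33/EI.
With EI = 31000 kN·m²: δ_0 = 0.017334 m and δ_{BB} = 0.000688 m/kN.
Compatibility — the beam at B must follow the support down by 0.012 m: δ_0 − R_B·δ_{BB} = 0.012, so R_B = (0.017334 − 0.012)/0.000688 = 7.751 kN.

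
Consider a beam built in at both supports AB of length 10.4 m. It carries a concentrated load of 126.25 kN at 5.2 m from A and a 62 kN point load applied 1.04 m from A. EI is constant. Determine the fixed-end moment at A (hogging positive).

Release both end moments; the primary structure is a simply-supported span AB with redundants M_A and M_B.
On the primary (simply-supported) span, the end slopes from the loading are:
  at A: point load 126.25 at a = 5.2: Pab(L + b)/(6LEI) = 853.5/EI
  at B: point load 126.25 at a = 5.2: Pab(L + a)/(6LEI) = 853.5/EI
  at A: point load 62 at a = 1.04: Pab(L + b)/(6LEI) = 191.1/EI
  at B: point load 62 at a = 1.04: Pab(L + a)/(6LEI) = 110.6/EI
  θ_A0 = 1045/EI,  θ_B0 = 964.1/EI
Flexibility coefficients: a unit moment at one end gives L/(3EI) there and L/(6EI) at the far end, so f₁₁ = f₂₂ = 3.467/EI and f₁₂ = f₂₁ = 1.733/EI.
Compatibility — zero rotation at each built-in end:
  3.467 M_A + 1.733 M_B = 1045
  1.733 M_A + 3.467 M_B = 964.1
Solving the pair gives M_A = 216.4 kN·m and M_B = 169.9 kN·m (hogging).

M_A = 216.4 kN·m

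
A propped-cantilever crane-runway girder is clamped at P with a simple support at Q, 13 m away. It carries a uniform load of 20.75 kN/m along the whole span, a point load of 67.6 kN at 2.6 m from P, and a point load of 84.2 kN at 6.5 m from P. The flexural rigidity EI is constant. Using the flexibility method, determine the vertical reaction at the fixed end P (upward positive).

R_P = 290.3 kN

Choose R_Q as the redundant. The primary structure is the cantilever fixed at P.
Primary-structure tip deflection at Q by superposition:
  UDL 20.75: wL⁴/(8EI) = 74080/EI
  point load 67.6 at a = 2.6: Pa²(3L − a)/(6EI) = 2772/EI
  point load 84.2 at a = 6.5: Pa²(3L − a)/(6EI) = 19270/EI
  δ_0 = 96122/EI
Flexibility coefficient — unit upward force at Q: δ_{QQ} = L³/(3EI) = 732.3/EI.
The prop prevents deflection at Q: R_Q = δ_0/δ_{QQ} = 96122/732.3 = 131.3 kN.
Vertical equilibrium: R_P = ΣP − R_Q = 421.6 − 131.3 = 290.3 kN.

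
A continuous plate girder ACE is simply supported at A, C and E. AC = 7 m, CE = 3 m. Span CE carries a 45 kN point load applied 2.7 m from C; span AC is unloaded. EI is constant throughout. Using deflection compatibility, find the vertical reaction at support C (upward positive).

Release continuity at C by inserting a hinge; the redundant is the internal moment M_C. The primary structure is two simply-supported spans AC and CE.
End slopes at the hinge C, treating each span as simply supported:
  span CE: point load 45 at a = 2.7: Pab(L + b)/(6LEI) = 6.683/EI
  relative rotation θ_0 = (0 + 6.683)/EI = 6.683/EI
A unit hogging moment at C produces rotation L₁/(3EI) + L₂/(3EI) = 3.333/EI.
Slope continuity at C: θ_0 = M_C·3.333/EI, so M_C = 6.683/3.333 = 2.005 kN·m (hogging).
Span AC, ΣM about A with M_C applied at C: R_C^{AC}·7 = 0 + 2.005, so R_C^{AC} = 0.2864 kN and R_A = 0 − 0.2864 = -0.2864 kN.
Span CE, ΣM about E: R_C^{CE}·3 = 13.5 + 2.005, so R_C^{CE} = 5.168 kN and R_E = 45 − 5.168 = 39.83 kN.
R_C = 0.2864 + 5.168 = 5.455 kN.

R_C = 5.455 kN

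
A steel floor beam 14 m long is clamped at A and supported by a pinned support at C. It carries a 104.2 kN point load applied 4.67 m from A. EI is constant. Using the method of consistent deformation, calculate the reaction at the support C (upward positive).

R_C = 15.46 kN

Release the roller at C. Primary structure: cantilever fixed at A.
Downward deflection at the released point C due to the loads:
  point load 104.2 at a = 4.67: Pa²(3L − a)/(6EI) = 14139/EI
Tip deflection under a unit load at C: L³/(3EI) = 914.7/EI.
Compatibility at C: δ_0 − R_C·δ_{CC} = 0, so R_C = 14139/914.7 = 15.46 kN.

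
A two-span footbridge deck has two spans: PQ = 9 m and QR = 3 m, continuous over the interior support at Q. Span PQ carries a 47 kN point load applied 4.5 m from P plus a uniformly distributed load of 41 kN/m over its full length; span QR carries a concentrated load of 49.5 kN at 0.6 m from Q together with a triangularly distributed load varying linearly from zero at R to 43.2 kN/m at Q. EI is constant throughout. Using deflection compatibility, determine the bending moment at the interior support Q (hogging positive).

M_Q = 382.7 kN·m

Take M_Q as the redundant. Released structure: two simple spans PQ and QR with a hinge at Q.
Discontinuity in slope at Q on the released structure — sum the simple-span end rotations:
  span PQ: point load 47 at a = 4.5: Pab(L + a)/(6LEI) = 237.9/EI
  span PQ: UDL 41: wL³/(24EI) = 1245/EI
  span QR: point load 49.5 at a = 0.6: Pab(L + b)/(6LEI) = 21.38/EI
  span QR: triangular load, peak 43.2: w₀L³/(45EI) = 25.92/EI
  relative rotation θ_0 = (1483 + 47.3)/EI = 1531/EI
A unit hogging moment at Q produces rotation L₁/(3EI) + L₂/(3EI) = 4/EI.
Compatibility: M_Q·(L₁+L₂)/(3EI) = θ_0, giving M_Q = 382.7 kN·m (hogging).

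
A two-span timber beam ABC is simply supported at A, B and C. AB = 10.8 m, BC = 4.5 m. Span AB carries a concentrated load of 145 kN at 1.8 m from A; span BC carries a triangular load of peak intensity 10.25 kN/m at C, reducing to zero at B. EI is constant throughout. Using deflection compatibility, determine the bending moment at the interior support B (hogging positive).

M_B = 93.12 kN·m

Take M_B as the redundant. Released structure: two simple spans AB and BC with a hinge at B.
Rotations at B on the released spans (each span's end-slope, ×1/EI):
  span AB: point load 145 at a = 1.8: Pab(L + a)/(6LEI) = 456.8/EI
  span BC: triangular load, peak 10.25: 7w₀L³/(360EI) = 18.16/EI
  relative rotation θ_0 = (456.8 + 18.16)/EI = 474.9/EI
A unit hogging moment at B produces rotation L₁/(3EI) + L₂/(3EI) = 5.1/EI.
Compatibility: M_B·(L₁+L₂)/(3EI) = θ_0, giving M_B = 93.12 kN·m (hogging).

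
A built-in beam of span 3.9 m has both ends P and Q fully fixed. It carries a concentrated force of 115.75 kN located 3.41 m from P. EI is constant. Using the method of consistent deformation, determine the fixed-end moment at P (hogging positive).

M_P = 6.231 kN·m

Release both end moments; the primary structure is a simply-supported span PQ with redundants M_P and M_Q.
On the primary (simply-supported) span, the end slopes from the loading are:
  at P: point load 115.75 at a = 3.41: Pab(L + b)/(6LEI) = 36.28/EI
  at Q: point load 115.75 at a = 3.41: Pab(L + a)/(6LEI) = 60.42/EI
  θ_P0 = 36.28/EI,  θ_Q0 = 60.42/EI
Flexibility coefficients: a unit moment at one end gives L/(3EI) there and L/(6EI) at the far end, so f₁₁ = f₂₂ = 1.3/EI and f₁₂ = f₂₁ = 0.65/EI.
Compatibility — zero rotation at each built-in end:
  1.3 M_P + 0.65 M_Q = 36.28
  0.65 M_P + 1.3 M_Q = 60.42
Solving the pair gives M_P = 6.231 kN·m and M_Q = 43.36 kN·m (hogging).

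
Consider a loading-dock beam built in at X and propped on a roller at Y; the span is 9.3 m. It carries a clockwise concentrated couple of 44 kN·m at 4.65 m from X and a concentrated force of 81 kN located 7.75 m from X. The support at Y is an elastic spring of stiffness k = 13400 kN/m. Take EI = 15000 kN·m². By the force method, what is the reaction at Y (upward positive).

R_Y = 65.98 kN

Remove the prop at Y; the released (primary) structure is a cantilever built in at X.
Primary-structure tip deflection at Y by superposition:
  clockwise couple 44 at a = 4.65: M₀a(2L − a)/(2EI) = 1427/EI
  point load 81 at a = 7.75: Pa²(3L − a)/(6EI) = 16339/EI
  δ_0 = 17766/EI
Flexibility coefficient — unit upward force at Y: δ_{YY} = L³/(3EI) = 268.1/EI.
With EI = 15000 kN·m²: δ_0 = 1.1844 m and δ_{YY} = 0.017875 m/kN.
Compatibility — the spring shortens by R_Y/k under the reaction it provides: δ_0 − R_Y·δ_{YY} = R_Y/k. With 1/k = 0.000075 m/kN, R_Y = δ_0 / (δ_{YY} + 1/k) = 1.1844 / (0.017875 + 0.000075) = 65.98 kN.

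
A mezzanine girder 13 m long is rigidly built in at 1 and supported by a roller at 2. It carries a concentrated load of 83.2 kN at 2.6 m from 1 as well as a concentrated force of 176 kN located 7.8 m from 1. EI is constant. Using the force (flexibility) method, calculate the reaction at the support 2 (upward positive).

R_2 = 80.69 kN

Take the reaction at 2 as the redundant and release it; the primary structure is a cantilever fixed at 1.
Downward deflection at the released point 2 due to the loads:
  point load 83.2 at a = 2.6: Pa²(3L − a)/(6EI) = 3412/EI
  point load 176 at a = 7.8: Pa²(3L − a)/(6EI) = 55681/EI
  δ_0 = 59093/EI
Tip deflection under a unit load at 2: L³/(3EI) = 732.3/EI.
The prop prevents deflection at 2: R_2 = δ_0/δ_{22} = 59093/732.3 = 80.69 kN.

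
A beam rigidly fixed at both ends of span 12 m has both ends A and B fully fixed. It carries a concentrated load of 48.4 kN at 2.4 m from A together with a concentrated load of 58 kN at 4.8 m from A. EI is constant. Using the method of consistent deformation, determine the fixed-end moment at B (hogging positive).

Release both end moments; the primary structure is a simply-supported span AB with redundants M_A and M_B.
On the primary (simply-supported) span, the end slopes from the loading are:
  at A: point load 48.4 at a = 2.4: Pab(L + b)/(6LEI) = 334.5/EI
  at B: point load 48.4 at a = 2.4: Pab(L + a)/(6LEI) = 223/EI
  at A: point load 58 at a = 4.8: Pab(L + b)/(6LEI) = 534.5/EI
  at B: point load 58 at a = 4.8: Pab(L + a)/(6LEI) = 467.7/EI
  θ_A0 = 869.1/EI,  θ_B0 = 690.7/EI
Flexibility coefficients: a unit moment at one end gives L/(3EI) there and L/(6EI) at the far end, so f₁₁ = f₂₂ = 4/EI and f₁₂ = f₂₁ = 2/EI.
Compatibility — zero rotation at each built-in end:
  4 M_A + 2 M_B = 869.1
  2 M_A + 4 M_B = 690.7
Solving the pair gives M_A = 174.6 kN·m and M_B = 85.4 kN·m (hogging).

M_B = 85.4 kN·m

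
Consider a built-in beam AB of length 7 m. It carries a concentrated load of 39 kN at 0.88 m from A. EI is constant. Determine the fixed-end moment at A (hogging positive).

M_A = 26.23 kN·m

Release both end moments; the primary structure is a simply-supported span AB with redundants M_A and M_B.
Simple-span end rotations at A and B under the given loads:
  at A: point load 39 at a = 0.88: Pab(L + b)/(6LEI) = 65.61/EI
  at B: point load 39 at a = 0.88: Pab(L + a)/(6LEI) = 39.41/EI
  θ_A0 = 65.61/EI,  θ_B0 = 39.41/EI
Flexibility coefficients: a unit moment at one end gives L/(3EI) there and L/(6EI) at the far end, so f₁₁ = f₂₂ = 2.333/EI and f₁₂ = f₂₁ = 1.167/EI.
Compatibility — zero rotation at each built-in end:
  2.333 M_A + 1.167 M_B = 65.61
  1.167 M_A + 2.333 M_B = 39.41
Solving the pair gives M_A = 26.23 kN·m and M_B = 3.772 kN·m (hogging).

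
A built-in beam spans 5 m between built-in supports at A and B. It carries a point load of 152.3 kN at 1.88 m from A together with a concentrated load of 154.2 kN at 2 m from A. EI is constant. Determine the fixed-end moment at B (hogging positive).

Release both end moments; the primary structure is a simply-supported span AB with redundants M_A and M_B.
End rotations of the released simple span under the applied load (×1/EI):
  at A: point load 152.3 at a = 1.88: Pab(L + b)/(6LEI) = 241.8/EI
  at B: point load 152.3 at a = 1.88: Pab(L + a)/(6LEI) = 204.9/EI
  at A: point load 154.2 at a = 2: Pab(L + b)/(6LEI) = 246.7/EI
  at B: point load 154.2 at a = 2: Pab(L + a)/(6LEI) = 215.9/EI
  θ_A0 = 488.5/EI,  θ_B0 = 420.8/EI
Flexibility coefficients: a unit moment at one end gives L/(3EI) there and L/(6EI) at the far end, so f₁₁ = f₂₂ = 1.667/EI and f₁₂ = f₂₁ = 0.8333/EI.
Compatibility — zero rotation at each built-in end:
  1.667 M_A + 0.8333 M_B = 488.5
  0.8333 M_A + 1.667 M_B = 420.8
Solving the pair gives M_A = 222.5 kN·m and M_B = 141.2 kN·m (hogging).

M_B = 141.2 kN·m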